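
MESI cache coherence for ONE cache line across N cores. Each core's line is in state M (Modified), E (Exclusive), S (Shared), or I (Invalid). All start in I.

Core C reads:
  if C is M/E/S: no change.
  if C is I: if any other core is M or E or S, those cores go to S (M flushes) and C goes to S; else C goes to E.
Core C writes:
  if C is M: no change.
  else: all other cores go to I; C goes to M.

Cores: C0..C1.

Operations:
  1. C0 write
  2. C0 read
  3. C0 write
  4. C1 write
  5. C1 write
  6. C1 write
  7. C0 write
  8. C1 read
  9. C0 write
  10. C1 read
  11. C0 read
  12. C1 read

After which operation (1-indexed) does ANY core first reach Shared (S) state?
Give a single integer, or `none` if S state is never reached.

Answer: 8

Derivation:
Op 1: C0 write [C0 write: invalidate none -> C0=M] -> [M,I]
Op 2: C0 read [C0 read: already in M, no change] -> [M,I]
Op 3: C0 write [C0 write: already M (modified), no change] -> [M,I]
Op 4: C1 write [C1 write: invalidate ['C0=M'] -> C1=M] -> [I,M]
Op 5: C1 write [C1 write: already M (modified), no change] -> [I,M]
Op 6: C1 write [C1 write: already M (modified), no change] -> [I,M]
Op 7: C0 write [C0 write: invalidate ['C1=M'] -> C0=M] -> [M,I]
Op 8: C1 read [C1 read from I: others=['C0=M'] -> C1=S, others downsized to S] -> [S,S]
  -> First S state at op 8; remaining ops need not be traced.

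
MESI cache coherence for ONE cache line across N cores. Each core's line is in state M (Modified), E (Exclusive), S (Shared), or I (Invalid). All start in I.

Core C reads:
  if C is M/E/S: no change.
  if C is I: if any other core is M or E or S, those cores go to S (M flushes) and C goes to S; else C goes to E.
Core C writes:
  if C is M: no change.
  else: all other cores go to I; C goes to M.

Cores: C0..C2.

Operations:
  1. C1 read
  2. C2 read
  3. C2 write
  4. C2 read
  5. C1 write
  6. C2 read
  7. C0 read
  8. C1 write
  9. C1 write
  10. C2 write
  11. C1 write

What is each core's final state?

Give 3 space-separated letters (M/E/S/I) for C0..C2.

Op 1: C1 read [C1 read from I: no other sharers -> C1=E (exclusive)] -> [I,E,I]
Op 2: C2 read [C2 read from I: others=['C1=E'] -> C2=S, others downsized to S] -> [I,S,S]
Op 3: C2 write [C2 write: invalidate ['C1=S'] -> C2=M] -> [I,I,M]
Op 4: C2 read [C2 read: already in M, no change] -> [I,I,M]
Op 5: C1 write [C1 write: invalidate ['C2=M'] -> C1=M] -> [I,M,I]
Op 6: C2 read [C2 read from I: others=['C1=M'] -> C2=S, others downsized to S] -> [I,S,S]
Op 7: C0 read [C0 read from I: others=['C1=S', 'C2=S'] -> C0=S, others downsized to S] -> [S,S,S]
Op 8: C1 write [C1 write: invalidate ['C0=S', 'C2=S'] -> C1=M] -> [I,M,I]
Op 9: C1 write [C1 write: already M (modified), no change] -> [I,M,I]
Op 10: C2 write [C2 write: invalidate ['C1=M'] -> C2=M] -> [I,I,M]
Op 11: C1 write [C1 write: invalidate ['C2=M'] -> C1=M] -> [I,M,I]

Answer: I M I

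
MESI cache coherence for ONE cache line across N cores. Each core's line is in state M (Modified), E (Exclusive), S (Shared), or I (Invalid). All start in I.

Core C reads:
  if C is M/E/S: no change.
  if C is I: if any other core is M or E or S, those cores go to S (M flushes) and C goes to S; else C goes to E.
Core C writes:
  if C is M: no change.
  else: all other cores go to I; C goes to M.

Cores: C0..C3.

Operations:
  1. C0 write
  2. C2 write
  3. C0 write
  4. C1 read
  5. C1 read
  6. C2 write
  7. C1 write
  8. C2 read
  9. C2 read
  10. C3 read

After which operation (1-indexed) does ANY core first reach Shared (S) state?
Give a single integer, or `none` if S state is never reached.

Op 1: C0 write [C0 write: invalidate none -> C0=M] -> [M,I,I,I]
Op 2: C2 write [C2 write: invalidate ['C0=M'] -> C2=M] -> [I,I,M,I]
Op 3: C0 write [C0 write: invalidate ['C2=M'] -> C0=M] -> [M,I,I,I]
Op 4: C1 read [C1 read from I: others=['C0=M'] -> C1=S, others downsized to S] -> [S,S,I,I]
  -> First S state at op 4; remaining ops need not be traced.

Answer: 4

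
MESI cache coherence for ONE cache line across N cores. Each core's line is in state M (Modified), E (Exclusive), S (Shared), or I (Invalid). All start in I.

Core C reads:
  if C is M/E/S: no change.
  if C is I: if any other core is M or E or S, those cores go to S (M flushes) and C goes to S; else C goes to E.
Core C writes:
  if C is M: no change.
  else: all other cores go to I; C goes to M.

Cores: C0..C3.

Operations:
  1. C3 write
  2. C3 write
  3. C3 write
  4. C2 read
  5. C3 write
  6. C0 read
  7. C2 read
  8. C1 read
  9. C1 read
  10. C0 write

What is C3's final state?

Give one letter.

Op 1: C3 write [C3 write: invalidate none -> C3=M] -> [I,I,I,M]
Op 2: C3 write [C3 write: already M (modified), no change] -> [I,I,I,M]
Op 3: C3 write [C3 write: already M (modified), no change] -> [I,I,I,M]
Op 4: C2 read [C2 read from I: others=['C3=M'] -> C2=S, others downsized to S] -> [I,I,S,S]
Op 5: C3 write [C3 write: invalidate ['C2=S'] -> C3=M] -> [I,I,I,M]
Op 6: C0 read [C0 read from I: others=['C3=M'] -> C0=S, others downsized to S] -> [S,I,I,S]
Op 7: C2 read [C2 read from I: others=['C0=S', 'C3=S'] -> C2=S, others downsized to S] -> [S,I,S,S]
Op 8: C1 read [C1 read from I: others=['C0=S', 'C2=S', 'C3=S'] -> C1=S, others downsized to S] -> [S,S,S,S]
Op 9: C1 read [C1 read: already in S, no change] -> [S,S,S,S]
Op 10: C0 write [C0 write: invalidate ['C1=S', 'C2=S', 'C3=S'] -> C0=M] -> [M,I,I,I]

Answer: I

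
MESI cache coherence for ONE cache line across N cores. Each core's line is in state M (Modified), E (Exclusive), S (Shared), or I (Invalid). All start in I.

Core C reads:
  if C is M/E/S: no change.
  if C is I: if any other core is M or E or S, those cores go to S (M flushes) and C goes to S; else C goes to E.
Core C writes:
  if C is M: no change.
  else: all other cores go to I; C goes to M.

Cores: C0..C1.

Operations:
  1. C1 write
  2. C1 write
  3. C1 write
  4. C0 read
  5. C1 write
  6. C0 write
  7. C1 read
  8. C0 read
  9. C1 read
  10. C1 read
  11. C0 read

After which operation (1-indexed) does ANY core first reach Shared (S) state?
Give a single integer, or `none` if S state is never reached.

Op 1: C1 write [C1 write: invalidate none -> C1=M] -> [I,M]
Op 2: C1 write [C1 write: already M (modified), no change] -> [I,M]
Op 3: C1 write [C1 write: already M (modified), no change] -> [I,M]
Op 4: C0 read [C0 read from I: others=['C1=M'] -> C0=S, others downsized to S] -> [S,S]
  -> First S state at op 4; remaining ops need not be traced.

Answer: 4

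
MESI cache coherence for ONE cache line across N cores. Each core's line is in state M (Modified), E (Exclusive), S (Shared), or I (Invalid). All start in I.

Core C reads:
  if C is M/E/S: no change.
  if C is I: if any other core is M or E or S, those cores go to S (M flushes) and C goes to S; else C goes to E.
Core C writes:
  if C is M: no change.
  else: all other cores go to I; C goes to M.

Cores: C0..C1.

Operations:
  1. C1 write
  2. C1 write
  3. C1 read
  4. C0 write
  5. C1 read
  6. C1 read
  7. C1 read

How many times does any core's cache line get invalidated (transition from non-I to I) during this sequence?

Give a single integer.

Answer: 1

Derivation:
Op 1: C1 write [C1 write: invalidate none -> C1=M] -> [I,M] (invalidations this op: 0; running total: 0)
Op 2: C1 write [C1 write: already M (modified), no change] -> [I,M] (invalidations this op: 0; running total: 0)
Op 3: C1 read [C1 read: already in M, no change] -> [I,M] (invalidations this op: 0; running total: 0)
Op 4: C0 write [C0 write: invalidate ['C1=M'] -> C0=M] -> [M,I] (invalidations this op: 1; running total: 1)
Op 5: C1 read [C1 read from I: others=['C0=M'] -> C1=S, others downsized to S] -> [S,S] (invalidations this op: 0; running total: 1)
Op 6: C1 read [C1 read: already in S, no change] -> [S,S] (invalidations this op: 0; running total: 1)
Op 7: C1 read [C1 read: already in S, no change] -> [S,S] (invalidations this op: 0; running total: 1)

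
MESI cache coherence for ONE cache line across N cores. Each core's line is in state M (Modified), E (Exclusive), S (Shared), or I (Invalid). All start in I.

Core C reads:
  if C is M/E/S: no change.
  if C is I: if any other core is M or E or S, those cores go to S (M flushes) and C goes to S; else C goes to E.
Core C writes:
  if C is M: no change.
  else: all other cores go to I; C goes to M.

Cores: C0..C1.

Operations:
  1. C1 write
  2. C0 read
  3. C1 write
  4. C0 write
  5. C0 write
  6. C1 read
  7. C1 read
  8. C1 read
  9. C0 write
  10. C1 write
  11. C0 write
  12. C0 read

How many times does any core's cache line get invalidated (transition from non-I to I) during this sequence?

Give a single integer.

Answer: 5

Derivation:
Op 1: C1 write [C1 write: invalidate none -> C1=M] -> [I,M] (invalidations this op: 0; running total: 0)
Op 2: C0 read [C0 read from I: others=['C1=M'] -> C0=S, others downsized to S] -> [S,S] (invalidations this op: 0; running total: 0)
Op 3: C1 write [C1 write: invalidate ['C0=S'] -> C1=M] -> [I,M] (invalidations this op: 1; running total: 1)
Op 4: C0 write [C0 write: invalidate ['C1=M'] -> C0=M] -> [M,I] (invalidations this op: 1; running total: 2)
Op 5: C0 write [C0 write: already M (modified), no change] -> [M,I] (invalidations this op: 0; running total: 2)
Op 6: C1 read [C1 read from I: others=['C0=M'] -> C1=S, others downsized to S] -> [S,S] (invalidations this op: 0; running total: 2)
Op 7: C1 read [C1 read: already in S, no change] -> [S,S] (invalidations this op: 0; running total: 2)
Op 8: C1 read [C1 read: already in S, no change] -> [S,S] (invalidations this op: 0; running total: 2)
Op 9: C0 write [C0 write: invalidate ['C1=S'] -> C0=M] -> [M,I] (invalidations this op: 1; running total: 3)
Op 10: C1 write [C1 write: invalidate ['C0=M'] -> C1=M] -> [I,M] (invalidations this op: 1; running total: 4)
Op 11: C0 write [C0 write: invalidate ['C1=M'] -> C0=M] -> [M,I] (invalidations this op: 1; running total: 5)
Op 12: C0 read [C0 read: already in M, no change] -> [M,I] (invalidations this op: 0; running total: 5)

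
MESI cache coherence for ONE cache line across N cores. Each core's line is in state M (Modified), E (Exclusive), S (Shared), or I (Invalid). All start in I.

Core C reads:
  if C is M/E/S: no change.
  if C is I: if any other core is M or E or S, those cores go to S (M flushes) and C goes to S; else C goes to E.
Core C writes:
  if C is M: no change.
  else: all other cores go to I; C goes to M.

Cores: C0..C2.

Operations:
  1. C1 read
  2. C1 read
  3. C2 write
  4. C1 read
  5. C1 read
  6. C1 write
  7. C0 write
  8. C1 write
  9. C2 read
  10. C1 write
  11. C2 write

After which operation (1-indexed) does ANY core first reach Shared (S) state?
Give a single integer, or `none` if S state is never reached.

Answer: 4

Derivation:
Op 1: C1 read [C1 read from I: no other sharers -> C1=E (exclusive)] -> [I,E,I]
Op 2: C1 read [C1 read: already in E, no change] -> [I,E,I]
Op 3: C2 write [C2 write: invalidate ['C1=E'] -> C2=M] -> [I,I,M]
Op 4: C1 read [C1 read from I: others=['C2=M'] -> C1=S, others downsized to S] -> [I,S,S]
  -> First S state at op 4; remaining ops need not be traced.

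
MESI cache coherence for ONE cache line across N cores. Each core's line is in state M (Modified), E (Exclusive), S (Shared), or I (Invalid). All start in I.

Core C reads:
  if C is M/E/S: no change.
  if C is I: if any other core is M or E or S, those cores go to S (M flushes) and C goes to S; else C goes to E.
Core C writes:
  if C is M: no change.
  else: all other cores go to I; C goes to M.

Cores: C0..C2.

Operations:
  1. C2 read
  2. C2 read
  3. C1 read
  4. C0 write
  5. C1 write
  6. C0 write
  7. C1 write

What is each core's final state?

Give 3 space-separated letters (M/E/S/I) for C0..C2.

Answer: I M I

Derivation:
Op 1: C2 read [C2 read from I: no other sharers -> C2=E (exclusive)] -> [I,I,E]
Op 2: C2 read [C2 read: already in E, no change] -> [I,I,E]
Op 3: C1 read [C1 read from I: others=['C2=E'] -> C1=S, others downsized to S] -> [I,S,S]
Op 4: C0 write [C0 write: invalidate ['C1=S', 'C2=S'] -> C0=M] -> [M,I,I]
Op 5: C1 write [C1 write: invalidate ['C0=M'] -> C1=M] -> [I,M,I]
Op 6: C0 write [C0 write: invalidate ['C1=M'] -> C0=M] -> [M,I,I]
Op 7: C1 write [C1 write: invalidate ['C0=M'] -> C1=M] -> [I,M,I]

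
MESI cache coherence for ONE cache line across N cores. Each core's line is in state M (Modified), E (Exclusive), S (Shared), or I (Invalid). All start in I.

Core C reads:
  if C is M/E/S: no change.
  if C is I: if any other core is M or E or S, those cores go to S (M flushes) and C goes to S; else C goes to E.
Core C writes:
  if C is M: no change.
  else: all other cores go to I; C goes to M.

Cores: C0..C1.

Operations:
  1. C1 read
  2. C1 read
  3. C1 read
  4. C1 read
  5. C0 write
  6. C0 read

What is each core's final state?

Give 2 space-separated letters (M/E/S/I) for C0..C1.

Answer: M I

Derivation:
Op 1: C1 read [C1 read from I: no other sharers -> C1=E (exclusive)] -> [I,E]
Op 2: C1 read [C1 read: already in E, no change] -> [I,E]
Op 3: C1 read [C1 read: already in E, no change] -> [I,E]
Op 4: C1 read [C1 read: already in E, no change] -> [I,E]
Op 5: C0 write [C0 write: invalidate ['C1=E'] -> C0=M] -> [M,I]
Op 6: C0 read [C0 read: already in M, no change] -> [M,I]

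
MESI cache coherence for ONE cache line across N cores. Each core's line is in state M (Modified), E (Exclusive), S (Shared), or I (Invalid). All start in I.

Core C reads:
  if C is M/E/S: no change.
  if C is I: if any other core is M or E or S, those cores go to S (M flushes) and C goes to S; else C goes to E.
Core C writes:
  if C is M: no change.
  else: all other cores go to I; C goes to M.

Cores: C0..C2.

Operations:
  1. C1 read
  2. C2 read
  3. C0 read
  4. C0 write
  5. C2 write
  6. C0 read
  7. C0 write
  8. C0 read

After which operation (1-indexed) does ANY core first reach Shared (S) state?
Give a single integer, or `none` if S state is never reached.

Op 1: C1 read [C1 read from I: no other sharers -> C1=E (exclusive)] -> [I,E,I]
Op 2: C2 read [C2 read from I: others=['C1=E'] -> C2=S, others downsized to S] -> [I,S,S]
  -> First S state at op 2; remaining ops need not be traced.

Answer: 2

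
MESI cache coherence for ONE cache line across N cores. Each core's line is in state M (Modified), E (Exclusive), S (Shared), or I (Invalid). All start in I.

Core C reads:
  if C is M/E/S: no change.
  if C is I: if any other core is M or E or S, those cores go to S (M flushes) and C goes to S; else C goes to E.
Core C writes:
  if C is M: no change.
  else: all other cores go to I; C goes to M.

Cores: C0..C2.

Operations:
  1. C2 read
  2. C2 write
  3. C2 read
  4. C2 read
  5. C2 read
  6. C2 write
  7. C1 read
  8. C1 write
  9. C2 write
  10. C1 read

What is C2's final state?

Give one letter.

Answer: S

Derivation:
Op 1: C2 read [C2 read from I: no other sharers -> C2=E (exclusive)] -> [I,I,E]
Op 2: C2 write [C2 write: invalidate none -> C2=M] -> [I,I,M]
Op 3: C2 read [C2 read: already in M, no change] -> [I,I,M]
Op 4: C2 read [C2 read: already in M, no change] -> [I,I,M]
Op 5: C2 read [C2 read: already in M, no change] -> [I,I,M]
Op 6: C2 write [C2 write: already M (modified), no change] -> [I,I,M]
Op 7: C1 read [C1 read from I: others=['C2=M'] -> C1=S, others downsized to S] -> [I,S,S]
Op 8: C1 write [C1 write: invalidate ['C2=S'] -> C1=M] -> [I,M,I]
Op 9: C2 write [C2 write: invalidate ['C1=M'] -> C2=M] -> [I,I,M]
Op 10: C1 read [C1 read from I: others=['C2=M'] -> C1=S, others downsized to S] -> [I,S,S]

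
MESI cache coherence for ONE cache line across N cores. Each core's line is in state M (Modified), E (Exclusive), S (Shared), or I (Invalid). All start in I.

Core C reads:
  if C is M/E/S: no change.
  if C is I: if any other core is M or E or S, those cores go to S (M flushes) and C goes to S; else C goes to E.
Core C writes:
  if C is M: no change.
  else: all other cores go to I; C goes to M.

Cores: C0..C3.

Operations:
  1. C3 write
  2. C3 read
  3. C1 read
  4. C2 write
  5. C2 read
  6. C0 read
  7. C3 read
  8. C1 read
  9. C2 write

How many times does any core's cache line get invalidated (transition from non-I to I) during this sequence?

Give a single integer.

Op 1: C3 write [C3 write: invalidate none -> C3=M] -> [I,I,I,M] (invalidations this op: 0; running total: 0)
Op 2: C3 read [C3 read: already in M, no change] -> [I,I,I,M] (invalidations this op: 0; running total: 0)
Op 3: C1 read [C1 read from I: others=['C3=M'] -> C1=S, others downsized to S] -> [I,S,I,S] (invalidations this op: 0; running total: 0)
Op 4: C2 write [C2 write: invalidate ['C1=S', 'C3=S'] -> C2=M] -> [I,I,M,I] (invalidations this op: 2; running total: 2)
Op 5: C2 read [C2 read: already in M, no change] -> [I,I,M,I] (invalidations this op: 0; running total: 2)
Op 6: C0 read [C0 read from I: others=['C2=M'] -> C0=S, others downsized to S] -> [S,I,S,I] (invalidations this op: 0; running total: 2)
Op 7: C3 read [C3 read from I: others=['C0=S', 'C2=S'] -> C3=S, others downsized to S] -> [S,I,S,S] (invalidations this op: 0; running total: 2)
Op 8: C1 read [C1 read from I: others=['C0=S', 'C2=S', 'C3=S'] -> C1=S, others downsized to S] -> [S,S,S,S] (invalidations this op: 0; running total: 2)
Op 9: C2 write [C2 write: invalidate ['C0=S', 'C1=S', 'C3=S'] -> C2=M] -> [I,I,M,I] (invalidations this op: 3; running total: 5)

Answer: 5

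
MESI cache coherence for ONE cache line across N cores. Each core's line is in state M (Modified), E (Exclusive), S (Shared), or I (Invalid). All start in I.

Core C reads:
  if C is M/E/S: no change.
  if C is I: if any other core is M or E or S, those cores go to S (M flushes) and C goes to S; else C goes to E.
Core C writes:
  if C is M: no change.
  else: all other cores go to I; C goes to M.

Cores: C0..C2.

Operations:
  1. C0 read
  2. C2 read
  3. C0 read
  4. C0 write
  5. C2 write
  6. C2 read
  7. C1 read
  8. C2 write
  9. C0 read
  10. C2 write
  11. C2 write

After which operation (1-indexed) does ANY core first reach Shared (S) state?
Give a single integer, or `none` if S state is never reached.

Answer: 2

Derivation:
Op 1: C0 read [C0 read from I: no other sharers -> C0=E (exclusive)] -> [E,I,I]
Op 2: C2 read [C2 read from I: others=['C0=E'] -> C2=S, others downsized to S] -> [S,I,S]
  -> First S state at op 2; remaining ops need not be traced.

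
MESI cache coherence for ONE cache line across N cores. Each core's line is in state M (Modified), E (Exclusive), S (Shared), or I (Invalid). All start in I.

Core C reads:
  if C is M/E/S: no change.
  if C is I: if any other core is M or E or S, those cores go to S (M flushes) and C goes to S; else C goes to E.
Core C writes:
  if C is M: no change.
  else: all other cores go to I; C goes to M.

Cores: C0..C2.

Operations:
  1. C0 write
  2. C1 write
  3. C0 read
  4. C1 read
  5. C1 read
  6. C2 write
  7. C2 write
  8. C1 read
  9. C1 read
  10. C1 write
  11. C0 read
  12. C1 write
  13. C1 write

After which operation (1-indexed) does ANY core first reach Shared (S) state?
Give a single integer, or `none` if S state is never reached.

Op 1: C0 write [C0 write: invalidate none -> C0=M] -> [M,I,I]
Op 2: C1 write [C1 write: invalidate ['C0=M'] -> C1=M] -> [I,M,I]
Op 3: C0 read [C0 read from I: others=['C1=M'] -> C0=S, others downsized to S] -> [S,S,I]
  -> First S state at op 3; remaining ops need not be traced.

Answer: 3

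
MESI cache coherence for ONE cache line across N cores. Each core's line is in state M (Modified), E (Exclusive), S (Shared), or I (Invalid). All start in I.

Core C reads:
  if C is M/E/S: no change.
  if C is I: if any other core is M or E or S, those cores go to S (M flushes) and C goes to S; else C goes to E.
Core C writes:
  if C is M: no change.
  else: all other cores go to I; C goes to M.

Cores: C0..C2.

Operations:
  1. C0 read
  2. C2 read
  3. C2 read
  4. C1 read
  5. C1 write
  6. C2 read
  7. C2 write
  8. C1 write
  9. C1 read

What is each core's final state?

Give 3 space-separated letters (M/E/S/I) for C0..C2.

Op 1: C0 read [C0 read from I: no other sharers -> C0=E (exclusive)] -> [E,I,I]
Op 2: C2 read [C2 read from I: others=['C0=E'] -> C2=S, others downsized to S] -> [S,I,S]
Op 3: C2 read [C2 read: already in S, no change] -> [S,I,S]
Op 4: C1 read [C1 read from I: others=['C0=S', 'C2=S'] -> C1=S, others downsized to S] -> [S,S,S]
Op 5: C1 write [C1 write: invalidate ['C0=S', 'C2=S'] -> C1=M] -> [I,M,I]
Op 6: C2 read [C2 read from I: others=['C1=M'] -> C2=S, others downsized to S] -> [I,S,S]
Op 7: C2 write [C2 write: invalidate ['C1=S'] -> C2=M] -> [I,I,M]
Op 8: C1 write [C1 write: invalidate ['C2=M'] -> C1=M] -> [I,M,I]
Op 9: C1 read [C1 read: already in M, no change] -> [I,M,I]

Answer: I M I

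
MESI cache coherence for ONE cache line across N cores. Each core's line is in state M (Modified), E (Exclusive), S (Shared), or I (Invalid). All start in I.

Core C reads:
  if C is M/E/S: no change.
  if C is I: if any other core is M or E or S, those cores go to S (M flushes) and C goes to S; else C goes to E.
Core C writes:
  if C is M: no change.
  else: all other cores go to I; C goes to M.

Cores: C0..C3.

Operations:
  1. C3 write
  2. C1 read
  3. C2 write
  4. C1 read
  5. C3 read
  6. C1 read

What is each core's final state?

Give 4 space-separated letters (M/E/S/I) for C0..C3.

Answer: I S S S

Derivation:
Op 1: C3 write [C3 write: invalidate none -> C3=M] -> [I,I,I,M]
Op 2: C1 read [C1 read from I: others=['C3=M'] -> C1=S, others downsized to S] -> [I,S,I,S]
Op 3: C2 write [C2 write: invalidate ['C1=S', 'C3=S'] -> C2=M] -> [I,I,M,I]
Op 4: C1 read [C1 read from I: others=['C2=M'] -> C1=S, others downsized to S] -> [I,S,S,I]
Op 5: C3 read [C3 read from I: others=['C1=S', 'C2=S'] -> C3=S, others downsized to S] -> [I,S,S,S]
Op 6: C1 read [C1 read: already in S, no change] -> [I,S,S,S]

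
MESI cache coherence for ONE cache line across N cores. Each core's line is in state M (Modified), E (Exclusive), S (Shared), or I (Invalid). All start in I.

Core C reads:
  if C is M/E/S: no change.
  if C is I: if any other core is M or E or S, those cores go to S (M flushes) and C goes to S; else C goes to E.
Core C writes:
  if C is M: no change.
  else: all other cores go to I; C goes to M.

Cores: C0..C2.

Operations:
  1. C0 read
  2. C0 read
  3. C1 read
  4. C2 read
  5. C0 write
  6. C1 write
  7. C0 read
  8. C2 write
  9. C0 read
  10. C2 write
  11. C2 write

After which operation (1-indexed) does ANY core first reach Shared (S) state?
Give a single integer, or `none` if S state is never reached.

Answer: 3

Derivation:
Op 1: C0 read [C0 read from I: no other sharers -> C0=E (exclusive)] -> [E,I,I]
Op 2: C0 read [C0 read: already in E, no change] -> [E,I,I]
Op 3: C1 read [C1 read from I: others=['C0=E'] -> C1=S, others downsized to S] -> [S,S,I]
  -> First S state at op 3; remaining ops need not be traced.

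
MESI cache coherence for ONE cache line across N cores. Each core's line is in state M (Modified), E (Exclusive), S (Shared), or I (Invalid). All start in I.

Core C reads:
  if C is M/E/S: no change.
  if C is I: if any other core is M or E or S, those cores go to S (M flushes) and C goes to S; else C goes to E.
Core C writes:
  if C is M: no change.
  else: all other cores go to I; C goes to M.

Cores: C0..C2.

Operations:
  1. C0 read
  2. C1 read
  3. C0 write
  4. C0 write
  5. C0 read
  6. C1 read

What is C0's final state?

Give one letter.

Op 1: C0 read [C0 read from I: no other sharers -> C0=E (exclusive)] -> [E,I,I]
Op 2: C1 read [C1 read from I: others=['C0=E'] -> C1=S, others downsized to S] -> [S,S,I]
Op 3: C0 write [C0 write: invalidate ['C1=S'] -> C0=M] -> [M,I,I]
Op 4: C0 write [C0 write: already M (modified), no change] -> [M,I,I]
Op 5: C0 read [C0 read: already in M, no change] -> [M,I,I]
Op 6: C1 read [C1 read from I: others=['C0=M'] -> C1=S, others downsized to S] -> [S,S,I]

Answer: S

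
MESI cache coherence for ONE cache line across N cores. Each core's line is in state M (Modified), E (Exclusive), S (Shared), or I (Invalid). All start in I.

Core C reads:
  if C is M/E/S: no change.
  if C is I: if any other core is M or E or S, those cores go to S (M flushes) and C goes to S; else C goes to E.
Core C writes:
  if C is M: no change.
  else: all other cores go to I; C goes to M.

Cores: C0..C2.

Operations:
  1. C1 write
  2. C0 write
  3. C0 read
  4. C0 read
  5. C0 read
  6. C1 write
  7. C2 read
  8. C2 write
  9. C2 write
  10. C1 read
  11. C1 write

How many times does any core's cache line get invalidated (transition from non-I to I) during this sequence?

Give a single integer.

Answer: 4

Derivation:
Op 1: C1 write [C1 write: invalidate none -> C1=M] -> [I,M,I] (invalidations this op: 0; running total: 0)
Op 2: C0 write [C0 write: invalidate ['C1=M'] -> C0=M] -> [M,I,I] (invalidations this op: 1; running total: 1)
Op 3: C0 read [C0 read: already in M, no change] -> [M,I,I] (invalidations this op: 0; running total: 1)
Op 4: C0 read [C0 read: already in M, no change] -> [M,I,I] (invalidations this op: 0; running total: 1)
Op 5: C0 read [C0 read: already in M, no change] -> [M,I,I] (invalidations this op: 0; running total: 1)
Op 6: C1 write [C1 write: invalidate ['C0=M'] -> C1=M] -> [I,M,I] (invalidations this op: 1; running total: 2)
Op 7: C2 read [C2 read from I: others=['C1=M'] -> C2=S, others downsized to S] -> [I,S,S] (invalidations this op: 0; running total: 2)
Op 8: C2 write [C2 write: invalidate ['C1=S'] -> C2=M] -> [I,I,M] (invalidations this op: 1; running total: 3)
Op 9: C2 write [C2 write: already M (modified), no change] -> [I,I,M] (invalidations this op: 0; running total: 3)
Op 10: C1 read [C1 read from I: others=['C2=M'] -> C1=S, others downsized to S] -> [I,S,S] (invalidations this op: 0; running total: 3)
Op 11: C1 write [C1 write: invalidate ['C2=S'] -> C1=M] -> [I,M,I] (invalidations this op: 1; running total: 4)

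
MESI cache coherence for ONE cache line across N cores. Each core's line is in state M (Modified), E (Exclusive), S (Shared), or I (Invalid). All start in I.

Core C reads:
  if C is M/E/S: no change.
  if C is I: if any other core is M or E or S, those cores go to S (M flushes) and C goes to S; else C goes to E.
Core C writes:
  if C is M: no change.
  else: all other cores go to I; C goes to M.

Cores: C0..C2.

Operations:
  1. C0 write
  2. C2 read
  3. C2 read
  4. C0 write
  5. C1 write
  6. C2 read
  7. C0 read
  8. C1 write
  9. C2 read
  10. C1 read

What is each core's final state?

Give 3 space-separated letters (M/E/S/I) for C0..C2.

Op 1: C0 write [C0 write: invalidate none -> C0=M] -> [M,I,I]
Op 2: C2 read [C2 read from I: others=['C0=M'] -> C2=S, others downsized to S] -> [S,I,S]
Op 3: C2 read [C2 read: already in S, no change] -> [S,I,S]
Op 4: C0 write [C0 write: invalidate ['C2=S'] -> C0=M] -> [M,I,I]
Op 5: C1 write [C1 write: invalidate ['C0=M'] -> C1=M] -> [I,M,I]
Op 6: C2 read [C2 read from I: others=['C1=M'] -> C2=S, others downsized to S] -> [I,S,S]
Op 7: C0 read [C0 read from I: others=['C1=S', 'C2=S'] -> C0=S, others downsized to S] -> [S,S,S]
Op 8: C1 write [C1 write: invalidate ['C0=S', 'C2=S'] -> C1=M] -> [I,M,I]
Op 9: C2 read [C2 read from I: others=['C1=M'] -> C2=S, others downsized to S] -> [I,S,S]
Op 10: C1 read [C1 read: already in S, no change] -> [I,S,S]

Answer: I S S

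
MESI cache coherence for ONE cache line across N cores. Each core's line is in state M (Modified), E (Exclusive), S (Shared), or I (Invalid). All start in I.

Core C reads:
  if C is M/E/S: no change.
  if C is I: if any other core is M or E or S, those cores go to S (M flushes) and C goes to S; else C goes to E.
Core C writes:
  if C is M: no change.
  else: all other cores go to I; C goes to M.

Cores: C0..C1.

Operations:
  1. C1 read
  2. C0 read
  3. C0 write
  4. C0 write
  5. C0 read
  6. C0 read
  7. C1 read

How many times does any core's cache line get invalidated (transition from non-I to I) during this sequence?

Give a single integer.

Op 1: C1 read [C1 read from I: no other sharers -> C1=E (exclusive)] -> [I,E] (invalidations this op: 0; running total: 0)
Op 2: C0 read [C0 read from I: others=['C1=E'] -> C0=S, others downsized to S] -> [S,S] (invalidations this op: 0; running total: 0)
Op 3: C0 write [C0 write: invalidate ['C1=S'] -> C0=M] -> [M,I] (invalidations this op: 1; running total: 1)
Op 4: C0 write [C0 write: already M (modified), no change] -> [M,I] (invalidations this op: 0; running total: 1)
Op 5: C0 read [C0 read: already in M, no change] -> [M,I] (invalidations this op: 0; running total: 1)
Op 6: C0 read [C0 read: already in M, no change] -> [M,I] (invalidations this op: 0; running total: 1)
Op 7: C1 read [C1 read from I: others=['C0=M'] -> C1=S, others downsized to S] -> [S,S] (invalidations this op: 0; running total: 1)

Answer: 1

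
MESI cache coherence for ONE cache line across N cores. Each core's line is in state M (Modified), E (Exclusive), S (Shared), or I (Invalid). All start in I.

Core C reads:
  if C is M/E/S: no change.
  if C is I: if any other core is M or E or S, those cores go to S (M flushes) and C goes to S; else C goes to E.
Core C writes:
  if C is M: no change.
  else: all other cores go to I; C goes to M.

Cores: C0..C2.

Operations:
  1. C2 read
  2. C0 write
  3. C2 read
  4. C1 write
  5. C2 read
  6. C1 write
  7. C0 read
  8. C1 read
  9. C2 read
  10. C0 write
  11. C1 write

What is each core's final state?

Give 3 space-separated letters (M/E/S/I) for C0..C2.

Answer: I M I

Derivation:
Op 1: C2 read [C2 read from I: no other sharers -> C2=E (exclusive)] -> [I,I,E]
Op 2: C0 write [C0 write: invalidate ['C2=E'] -> C0=M] -> [M,I,I]
Op 3: C2 read [C2 read from I: others=['C0=M'] -> C2=S, others downsized to S] -> [S,I,S]
Op 4: C1 write [C1 write: invalidate ['C0=S', 'C2=S'] -> C1=M] -> [I,M,I]
Op 5: C2 read [C2 read from I: others=['C1=M'] -> C2=S, others downsized to S] -> [I,S,S]
Op 6: C1 write [C1 write: invalidate ['C2=S'] -> C1=M] -> [I,M,I]
Op 7: C0 read [C0 read from I: others=['C1=M'] -> C0=S, others downsized to S] -> [S,S,I]
Op 8: C1 read [C1 read: already in S, no change] -> [S,S,I]
Op 9: C2 read [C2 read from I: others=['C0=S', 'C1=S'] -> C2=S, others downsized to S] -> [S,S,S]
Op 10: C0 write [C0 write: invalidate ['C1=S', 'C2=S'] -> C0=M] -> [M,I,I]
Op 11: C1 write [C1 write: invalidate ['C0=M'] -> C1=M] -> [I,M,I]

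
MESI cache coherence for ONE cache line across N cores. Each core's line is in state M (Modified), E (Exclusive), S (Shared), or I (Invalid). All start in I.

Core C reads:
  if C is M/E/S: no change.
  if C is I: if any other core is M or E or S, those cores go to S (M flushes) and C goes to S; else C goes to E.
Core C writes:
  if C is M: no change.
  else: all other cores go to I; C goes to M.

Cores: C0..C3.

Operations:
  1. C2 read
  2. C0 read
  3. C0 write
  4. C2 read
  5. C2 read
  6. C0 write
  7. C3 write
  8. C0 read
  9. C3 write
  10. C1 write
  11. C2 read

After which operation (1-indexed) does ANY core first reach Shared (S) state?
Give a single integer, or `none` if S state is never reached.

Answer: 2

Derivation:
Op 1: C2 read [C2 read from I: no other sharers -> C2=E (exclusive)] -> [I,I,E,I]
Op 2: C0 read [C0 read from I: others=['C2=E'] -> C0=S, others downsized to S] -> [S,I,S,I]
  -> First S state at op 2; remaining ops need not be traced.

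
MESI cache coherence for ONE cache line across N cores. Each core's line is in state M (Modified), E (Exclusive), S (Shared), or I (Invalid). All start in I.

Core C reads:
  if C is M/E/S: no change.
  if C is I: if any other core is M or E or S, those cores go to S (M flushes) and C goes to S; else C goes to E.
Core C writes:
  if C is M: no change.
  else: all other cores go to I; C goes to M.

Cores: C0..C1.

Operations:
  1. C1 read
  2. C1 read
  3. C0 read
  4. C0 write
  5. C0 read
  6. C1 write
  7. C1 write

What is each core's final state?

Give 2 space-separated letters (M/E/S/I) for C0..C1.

Op 1: C1 read [C1 read from I: no other sharers -> C1=E (exclusive)] -> [I,E]
Op 2: C1 read [C1 read: already in E, no change] -> [I,E]
Op 3: C0 read [C0 read from I: others=['C1=E'] -> C0=S, others downsized to S] -> [S,S]
Op 4: C0 write [C0 write: invalidate ['C1=S'] -> C0=M] -> [M,I]
Op 5: C0 read [C0 read: already in M, no change] -> [M,I]
Op 6: C1 write [C1 write: invalidate ['C0=M'] -> C1=M] -> [I,M]
Op 7: C1 write [C1 write: already M (modified), no change] -> [I,M]

Answer: I M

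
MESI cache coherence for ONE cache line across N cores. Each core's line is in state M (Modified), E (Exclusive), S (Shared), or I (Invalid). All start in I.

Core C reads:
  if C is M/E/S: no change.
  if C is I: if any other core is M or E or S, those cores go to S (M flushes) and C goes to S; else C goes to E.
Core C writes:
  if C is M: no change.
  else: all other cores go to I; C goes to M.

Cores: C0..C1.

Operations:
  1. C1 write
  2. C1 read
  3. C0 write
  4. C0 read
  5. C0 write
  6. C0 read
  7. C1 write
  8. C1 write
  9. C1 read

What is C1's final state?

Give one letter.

Op 1: C1 write [C1 write: invalidate none -> C1=M] -> [I,M]
Op 2: C1 read [C1 read: already in M, no change] -> [I,M]
Op 3: C0 write [C0 write: invalidate ['C1=M'] -> C0=M] -> [M,I]
Op 4: C0 read [C0 read: already in M, no change] -> [M,I]
Op 5: C0 write [C0 write: already M (modified), no change] -> [M,I]
Op 6: C0 read [C0 read: already in M, no change] -> [M,I]
Op 7: C1 write [C1 write: invalidate ['C0=M'] -> C1=M] -> [I,M]
Op 8: C1 write [C1 write: already M (modified), no change] -> [I,M]
Op 9: C1 read [C1 read: already in M, no change] -> [I,M]

Answer: M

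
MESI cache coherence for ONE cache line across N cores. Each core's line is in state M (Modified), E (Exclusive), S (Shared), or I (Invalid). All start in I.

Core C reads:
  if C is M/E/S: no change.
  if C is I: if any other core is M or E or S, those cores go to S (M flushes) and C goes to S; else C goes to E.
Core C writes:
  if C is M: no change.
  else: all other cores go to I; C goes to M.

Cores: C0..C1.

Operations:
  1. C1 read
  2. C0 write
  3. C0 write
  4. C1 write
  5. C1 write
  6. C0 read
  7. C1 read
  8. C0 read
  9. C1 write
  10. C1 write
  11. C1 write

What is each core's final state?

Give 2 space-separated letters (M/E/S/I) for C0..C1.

Answer: I M

Derivation:
Op 1: C1 read [C1 read from I: no other sharers -> C1=E (exclusive)] -> [I,E]
Op 2: C0 write [C0 write: invalidate ['C1=E'] -> C0=M] -> [M,I]
Op 3: C0 write [C0 write: already M (modified), no change] -> [M,I]
Op 4: C1 write [C1 write: invalidate ['C0=M'] -> C1=M] -> [I,M]
Op 5: C1 write [C1 write: already M (modified), no change] -> [I,M]
Op 6: C0 read [C0 read from I: others=['C1=M'] -> C0=S, others downsized to S] -> [S,S]
Op 7: C1 read [C1 read: already in S, no change] -> [S,S]
Op 8: C0 read [C0 read: already in S, no change] -> [S,S]
Op 9: C1 write [C1 write: invalidate ['C0=S'] -> C1=M] -> [I,M]
Op 10: C1 write [C1 write: already M (modified), no change] -> [I,M]
Op 11: C1 write [C1 write: already M (modified), no change] -> [I,M]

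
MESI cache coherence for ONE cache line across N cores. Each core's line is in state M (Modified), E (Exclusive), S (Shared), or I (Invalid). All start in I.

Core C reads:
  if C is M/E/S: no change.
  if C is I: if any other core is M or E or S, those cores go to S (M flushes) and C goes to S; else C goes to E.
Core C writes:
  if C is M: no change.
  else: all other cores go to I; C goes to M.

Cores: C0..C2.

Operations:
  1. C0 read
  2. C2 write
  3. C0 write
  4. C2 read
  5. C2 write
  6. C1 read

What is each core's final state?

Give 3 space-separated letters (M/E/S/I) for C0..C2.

Op 1: C0 read [C0 read from I: no other sharers -> C0=E (exclusive)] -> [E,I,I]
Op 2: C2 write [C2 write: invalidate ['C0=E'] -> C2=M] -> [I,I,M]
Op 3: C0 write [C0 write: invalidate ['C2=M'] -> C0=M] -> [M,I,I]
Op 4: C2 read [C2 read from I: others=['C0=M'] -> C2=S, others downsized to S] -> [S,I,S]
Op 5: C2 write [C2 write: invalidate ['C0=S'] -> C2=M] -> [I,I,M]
Op 6: C1 read [C1 read from I: others=['C2=M'] -> C1=S, others downsized to S] -> [I,S,S]

Answer: I S S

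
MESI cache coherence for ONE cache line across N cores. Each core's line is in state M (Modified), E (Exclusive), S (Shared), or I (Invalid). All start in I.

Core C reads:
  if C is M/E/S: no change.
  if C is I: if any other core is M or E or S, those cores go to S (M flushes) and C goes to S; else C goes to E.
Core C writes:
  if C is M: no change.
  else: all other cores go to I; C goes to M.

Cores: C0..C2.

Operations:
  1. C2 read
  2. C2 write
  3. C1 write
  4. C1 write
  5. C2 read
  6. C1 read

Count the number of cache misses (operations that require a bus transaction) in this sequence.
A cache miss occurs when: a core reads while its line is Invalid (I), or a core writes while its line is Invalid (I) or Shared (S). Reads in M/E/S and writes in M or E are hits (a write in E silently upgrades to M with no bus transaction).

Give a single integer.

Answer: 3

Derivation:
Op 1: C2 read [C2 read from I: no other sharers -> C2=E (exclusive)] -> [I,I,E] [MISS #1: read from I]
Op 2: C2 write [C2 write: invalidate none -> C2=M] -> [I,I,M] [hit: write from E is a silent E->M upgrade, no bus transaction]
Op 3: C1 write [C1 write: invalidate ['C2=M'] -> C1=M] -> [I,M,I] [MISS #2: write from I]
Op 4: C1 write [C1 write: already M (modified), no change] -> [I,M,I] [hit: write from M]
Op 5: C2 read [C2 read from I: others=['C1=M'] -> C2=S, others downsized to S] -> [I,S,S] [MISS #3: read from I]
Op 6: C1 read [C1 read: already in S, no change] -> [I,S,S] [hit: read from S]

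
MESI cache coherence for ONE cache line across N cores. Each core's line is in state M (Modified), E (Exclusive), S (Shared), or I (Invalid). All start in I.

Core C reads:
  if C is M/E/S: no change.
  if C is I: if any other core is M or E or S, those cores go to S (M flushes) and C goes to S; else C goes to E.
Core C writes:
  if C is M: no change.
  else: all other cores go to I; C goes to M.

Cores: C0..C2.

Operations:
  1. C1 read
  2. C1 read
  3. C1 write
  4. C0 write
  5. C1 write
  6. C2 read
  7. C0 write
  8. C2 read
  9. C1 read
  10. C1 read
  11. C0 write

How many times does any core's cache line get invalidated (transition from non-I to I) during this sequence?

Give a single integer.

Answer: 6

Derivation:
Op 1: C1 read [C1 read from I: no other sharers -> C1=E (exclusive)] -> [I,E,I] (invalidations this op: 0; running total: 0)
Op 2: C1 read [C1 read: already in E, no change] -> [I,E,I] (invalidations this op: 0; running total: 0)
Op 3: C1 write [C1 write: invalidate none -> C1=M] -> [I,M,I] (invalidations this op: 0; running total: 0)
Op 4: C0 write [C0 write: invalidate ['C1=M'] -> C0=M] -> [M,I,I] (invalidations this op: 1; running total: 1)
Op 5: C1 write [C1 write: invalidate ['C0=M'] -> C1=M] -> [I,M,I] (invalidations this op: 1; running total: 2)
Op 6: C2 read [C2 read from I: others=['C1=M'] -> C2=S, others downsized to S] -> [I,S,S] (invalidations this op: 0; running total: 2)
Op 7: C0 write [C0 write: invalidate ['C1=S', 'C2=S'] -> C0=M] -> [M,I,I] (invalidations this op: 2; running total: 4)
Op 8: C2 read [C2 read from I: others=['C0=M'] -> C2=S, others downsized to S] -> [S,I,S] (invalidations this op: 0; running total: 4)
Op 9: C1 read [C1 read from I: others=['C0=S', 'C2=S'] -> C1=S, others downsized to S] -> [S,S,S] (invalidations this op: 0; running total: 4)
Op 10: C1 read [C1 read: already in S, no change] -> [S,S,S] (invalidations this op: 0; running total: 4)
Op 11: C0 write [C0 write: invalidate ['C1=S', 'C2=S'] -> C0=M] -> [M,I,I] (invalidations this op: 2; running total: 6)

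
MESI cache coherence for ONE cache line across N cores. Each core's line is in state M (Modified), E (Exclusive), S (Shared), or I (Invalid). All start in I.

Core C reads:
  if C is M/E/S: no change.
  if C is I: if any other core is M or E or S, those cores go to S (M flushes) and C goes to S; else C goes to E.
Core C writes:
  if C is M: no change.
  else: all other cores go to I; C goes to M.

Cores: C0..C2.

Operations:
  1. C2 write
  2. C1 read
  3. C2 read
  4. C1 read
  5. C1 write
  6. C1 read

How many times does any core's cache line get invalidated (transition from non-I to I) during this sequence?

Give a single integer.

Answer: 1

Derivation:
Op 1: C2 write [C2 write: invalidate none -> C2=M] -> [I,I,M] (invalidations this op: 0; running total: 0)
Op 2: C1 read [C1 read from I: others=['C2=M'] -> C1=S, others downsized to S] -> [I,S,S] (invalidations this op: 0; running total: 0)
Op 3: C2 read [C2 read: already in S, no change] -> [I,S,S] (invalidations this op: 0; running total: 0)
Op 4: C1 read [C1 read: already in S, no change] -> [I,S,S] (invalidations this op: 0; running total: 0)
Op 5: C1 write [C1 write: invalidate ['C2=S'] -> C1=M] -> [I,M,I] (invalidations this op: 1; running total: 1)
Op 6: C1 read [C1 read: already in M, no change] -> [I,M,I] (invalidations this op: 0; running total: 1)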